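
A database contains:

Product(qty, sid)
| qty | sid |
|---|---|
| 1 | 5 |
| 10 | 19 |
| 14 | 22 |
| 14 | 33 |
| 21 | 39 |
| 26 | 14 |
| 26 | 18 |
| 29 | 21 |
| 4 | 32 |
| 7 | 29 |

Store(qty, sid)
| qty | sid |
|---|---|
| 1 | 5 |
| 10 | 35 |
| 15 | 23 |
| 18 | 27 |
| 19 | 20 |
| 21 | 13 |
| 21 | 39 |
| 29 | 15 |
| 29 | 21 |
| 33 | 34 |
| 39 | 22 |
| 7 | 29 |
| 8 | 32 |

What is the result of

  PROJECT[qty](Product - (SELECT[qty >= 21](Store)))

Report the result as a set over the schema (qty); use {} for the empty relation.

{1, 10, 14, 26, 4, 7}

Selection qty >= 21: {(21, 13), (21, 39), (29, 15), (29, 21), (33, 34), (39, 22)}
Set difference of the two operands is {(1, 5), (10, 19), (14, 22), (14, 33), (26, 14), (26, 18), (4, 32), (7, 29)}.
π_{qty} gives {1, 10, 14, 26, 4, 7} (2 duplicate(s) eliminated).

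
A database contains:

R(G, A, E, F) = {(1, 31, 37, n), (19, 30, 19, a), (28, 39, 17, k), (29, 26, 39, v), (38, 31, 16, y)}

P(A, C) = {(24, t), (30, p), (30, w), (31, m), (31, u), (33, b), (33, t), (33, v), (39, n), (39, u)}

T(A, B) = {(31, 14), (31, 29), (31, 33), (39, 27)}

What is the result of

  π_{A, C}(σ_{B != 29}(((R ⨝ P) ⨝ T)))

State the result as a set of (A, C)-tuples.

{(31, m), (31, u), (39, n), (39, u)}

Joining R and P on A yields {(1, 31, 37, n, m), (1, 31, 37, n, u), (19, 30, 19, a, p), (19, 30, 19, a, w), (28, 39, 17, k, n), (28, 39, 17, k, u), (38, 31, 16, y, m), (38, 31, 16, y, u)}.
Joining (R ⨝ P) and T on A yields {(1, 31, 37, n, m, 14), (1, 31, 37, n, m, 29), (1, 31, 37, n, m, 33), (1, 31, 37, n, u, 14), (1, 31, 37, n, u, 29), (1, 31, 37, n, u, 33), (28, 39, 17, k, n, 27), (28, 39, 17, k, u, 27), (38, 31, 16, y, m, 14), (38, 31, 16, y, m, 29), (38, 31, 16, y, m, 33), (38, 31, 16, y, u, 14), (38, 31, 16, y, u, 29), (38, 31, 16, y, u, 33)}.
Selection B != 29: {(1, 31, 37, n, m, 14), (1, 31, 37, n, m, 33), (1, 31, 37, n, u, 14), (1, 31, 37, n, u, 33), (28, 39, 17, k, n, 27), (28, 39, 17, k, u, 27), (38, 31, 16, y, m, 14), (38, 31, 16, y, m, 33), (38, 31, 16, y, u, 14), (38, 31, 16, y, u, 33)}
π_{A, C} gives {(31, m), (31, u), (39, n), (39, u)} (6 duplicate(s) eliminated).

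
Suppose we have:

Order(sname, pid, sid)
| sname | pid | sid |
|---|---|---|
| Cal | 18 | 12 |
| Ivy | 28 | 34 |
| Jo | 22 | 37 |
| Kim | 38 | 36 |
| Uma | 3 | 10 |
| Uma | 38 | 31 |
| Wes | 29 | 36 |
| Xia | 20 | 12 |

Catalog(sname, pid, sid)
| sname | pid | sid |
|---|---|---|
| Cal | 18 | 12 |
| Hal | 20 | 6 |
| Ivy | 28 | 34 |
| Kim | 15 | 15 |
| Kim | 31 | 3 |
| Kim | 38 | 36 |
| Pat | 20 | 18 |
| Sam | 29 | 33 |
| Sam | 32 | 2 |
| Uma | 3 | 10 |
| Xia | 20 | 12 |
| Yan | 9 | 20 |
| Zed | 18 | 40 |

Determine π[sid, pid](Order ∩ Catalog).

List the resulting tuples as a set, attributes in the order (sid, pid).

Taking the intersection: {(Cal, 18, 12), (Ivy, 28, 34), (Kim, 38, 36), (Uma, 3, 10), (Xia, 20, 12)}
π[sid, pid]: project onto (sid, pid) → {(10, 3), (12, 18), (12, 20), (34, 28), (36, 38)}

{(10, 3), (12, 18), (12, 20), (34, 28), (36, 38)}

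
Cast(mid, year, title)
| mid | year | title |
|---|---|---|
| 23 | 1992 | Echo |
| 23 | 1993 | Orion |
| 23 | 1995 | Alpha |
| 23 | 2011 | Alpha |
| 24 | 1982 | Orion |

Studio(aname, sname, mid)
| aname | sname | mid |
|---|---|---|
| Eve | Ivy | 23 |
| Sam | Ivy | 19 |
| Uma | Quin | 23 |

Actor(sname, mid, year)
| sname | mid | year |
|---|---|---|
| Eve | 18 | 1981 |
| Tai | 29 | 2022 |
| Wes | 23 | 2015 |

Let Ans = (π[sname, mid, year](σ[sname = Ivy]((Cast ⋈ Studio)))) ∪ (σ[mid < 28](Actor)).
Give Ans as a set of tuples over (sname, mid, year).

{(Eve, 18, 1981), (Ivy, 23, 1992), (Ivy, 23, 1993), (Ivy, 23, 1995), (Ivy, 23, 2011), (Wes, 23, 2015)}

Cast ⋈ Studio (natural join on mid): {(23, 1992, Echo, Eve, Ivy), (23, 1992, Echo, Uma, Quin), (23, 1993, Orion, Eve, Ivy), (23, 1993, Orion, Uma, Quin), (23, 1995, Alpha, Eve, Ivy), (23, 1995, Alpha, Uma, Quin), (23, 2011, Alpha, Eve, Ivy), (23, 2011, Alpha, Uma, Quin)}
σ[sname = Ivy]: keep tuples satisfying sname = Ivy → {(23, 1992, Echo, Eve, Ivy), (23, 1993, Orion, Eve, Ivy), (23, 1995, Alpha, Eve, Ivy), (23, 2011, Alpha, Eve, Ivy)}
π[sname, mid, year]: project onto (sname, mid, year) → {(Ivy, 23, 1992), (Ivy, 23, 1993), (Ivy, 23, 1995), (Ivy, 23, 2011)}
σ[mid < 28]: keep tuples satisfying mid < 28 → {(Eve, 18, 1981), (Wes, 23, 2015)}
Union: {(Ivy, 23, 1992), (Ivy, 23, 1993), (Ivy, 23, 1995), (Ivy, 23, 2011)} with {(Eve, 18, 1981), (Wes, 23, 2015)} → {(Eve, 18, 1981), (Ivy, 23, 1992), (Ivy, 23, 1993), (Ivy, 23, 1995), (Ivy, 23, 2011), (Wes, 23, 2015)}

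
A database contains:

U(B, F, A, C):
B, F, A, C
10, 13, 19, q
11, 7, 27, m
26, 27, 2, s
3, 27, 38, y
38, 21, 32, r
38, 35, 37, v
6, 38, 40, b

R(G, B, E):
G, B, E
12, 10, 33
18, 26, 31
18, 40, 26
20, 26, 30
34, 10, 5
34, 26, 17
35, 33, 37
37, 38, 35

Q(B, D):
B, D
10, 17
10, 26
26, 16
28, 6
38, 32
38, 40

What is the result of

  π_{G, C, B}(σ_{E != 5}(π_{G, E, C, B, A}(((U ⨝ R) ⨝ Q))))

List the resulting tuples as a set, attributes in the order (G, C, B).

{(12, q, 10), (18, s, 26), (20, s, 26), (34, s, 26), (37, r, 38), (37, v, 38)}

Natural join on B: {(10, 13, 19, q, 12, 33), (10, 13, 19, q, 34, 5), (26, 27, 2, s, 18, 31), (26, 27, 2, s, 20, 30), (26, 27, 2, s, 34, 17), (38, 21, 32, r, 37, 35), (38, 35, 37, v, 37, 35)}
Natural join on B: {(10, 13, 19, q, 12, 33, 17), (10, 13, 19, q, 12, 33, 26), (10, 13, 19, q, 34, 5, 17), (10, 13, 19, q, 34, 5, 26), (26, 27, 2, s, 18, 31, 16), (26, 27, 2, s, 20, 30, 16), (26, 27, 2, s, 34, 17, 16), (38, 21, 32, r, 37, 35, 32), (38, 21, 32, r, 37, 35, 40), (38, 35, 37, v, 37, 35, 32), (38, 35, 37, v, 37, 35, 40)}
π_{G, E, C, B, A} gives {(12, 33, q, 10, 19), (18, 31, s, 26, 2), (20, 30, s, 26, 2), (34, 17, s, 26, 2), (34, 5, q, 10, 19), (37, 35, r, 38, 32), (37, 35, v, 38, 37)} (4 duplicate(s) eliminated).
σ[E != 5]: keep tuples satisfying E != 5 → {(12, 33, q, 10, 19), (18, 31, s, 26, 2), (20, 30, s, 26, 2), (34, 17, s, 26, 2), (37, 35, r, 38, 32), (37, 35, v, 38, 37)}
π_{G, C, B} gives {(12, q, 10), (18, s, 26), (20, s, 26), (34, s, 26), (37, r, 38), (37, v, 38)}.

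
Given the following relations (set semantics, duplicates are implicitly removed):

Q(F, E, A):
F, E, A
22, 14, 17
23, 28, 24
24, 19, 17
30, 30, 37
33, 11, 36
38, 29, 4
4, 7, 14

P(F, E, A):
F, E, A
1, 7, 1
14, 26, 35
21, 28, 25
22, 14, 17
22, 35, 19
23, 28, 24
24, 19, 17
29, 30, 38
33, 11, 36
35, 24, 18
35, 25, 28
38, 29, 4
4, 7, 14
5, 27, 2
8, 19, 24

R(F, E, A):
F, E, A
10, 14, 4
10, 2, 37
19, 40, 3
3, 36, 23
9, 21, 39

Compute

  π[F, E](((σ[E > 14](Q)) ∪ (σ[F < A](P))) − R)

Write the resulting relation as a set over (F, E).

{(14, 26), (21, 28), (23, 28), (24, 19), (29, 30), (30, 30), (33, 11), (38, 29), (4, 7), (8, 19)}

Filtering on E > 14 leaves {(23, 28, 24), (24, 19, 17), (30, 30, 37), (38, 29, 4)}.
Filtering on F < A leaves {(14, 26, 35), (21, 28, 25), (23, 28, 24), (29, 30, 38), (33, 11, 36), (4, 7, 14), (8, 19, 24)}.
Set union of the two operands is {(14, 26, 35), (21, 28, 25), (23, 28, 24), (24, 19, 17), (29, 30, 38), (30, 30, 37), (33, 11, 36), (38, 29, 4), (4, 7, 14), (8, 19, 24)}.
Set difference of the two operands is {(14, 26, 35), (21, 28, 25), (23, 28, 24), (24, 19, 17), (29, 30, 38), (30, 30, 37), (33, 11, 36), (38, 29, 4), (4, 7, 14), (8, 19, 24)}.
Keep only column(s) F, E: {(14, 26), (21, 28), (23, 28), (24, 19), (29, 30), (30, 30), (33, 11), (38, 29), (4, 7), (8, 19)}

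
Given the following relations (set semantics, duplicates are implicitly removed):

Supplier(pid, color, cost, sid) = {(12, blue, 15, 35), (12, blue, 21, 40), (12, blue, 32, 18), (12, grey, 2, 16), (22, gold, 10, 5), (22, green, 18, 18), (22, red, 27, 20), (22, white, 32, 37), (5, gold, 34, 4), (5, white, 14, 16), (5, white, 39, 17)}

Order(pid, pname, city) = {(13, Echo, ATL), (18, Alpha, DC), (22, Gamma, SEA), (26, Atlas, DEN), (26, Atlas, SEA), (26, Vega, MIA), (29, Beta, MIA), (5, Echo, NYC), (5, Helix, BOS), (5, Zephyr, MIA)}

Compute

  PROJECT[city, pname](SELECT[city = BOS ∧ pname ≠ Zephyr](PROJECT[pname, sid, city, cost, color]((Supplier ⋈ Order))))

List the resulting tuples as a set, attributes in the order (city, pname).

Supplier ⋈ Order (natural join on pid): {(22, gold, 10, 5, Gamma, SEA), (22, green, 18, 18, Gamma, SEA), (22, red, 27, 20, Gamma, SEA), (22, white, 32, 37, Gamma, SEA), (5, gold, 34, 4, Echo, NYC), (5, gold, 34, 4, Helix, BOS), (5, gold, 34, 4, Zephyr, MIA), (5, white, 14, 16, Echo, NYC), (5, white, 14, 16, Helix, BOS), (5, white, 14, 16, Zephyr, MIA), (5, white, 39, 17, Echo, NYC), (5, white, 39, 17, Helix, BOS), (5, white, 39, 17, Zephyr, MIA)}
Projecting to pname, sid, city, cost, color: {(Echo, 16, NYC, 14, white), (Echo, 17, NYC, 39, white), (Echo, 4, NYC, 34, gold), (Gamma, 18, SEA, 18, green), (Gamma, 20, SEA, 27, red), (Gamma, 37, SEA, 32, white), (Gamma, 5, SEA, 10, gold), (Helix, 16, BOS, 14, white), (Helix, 17, BOS, 39, white), (Helix, 4, BOS, 34, gold), (Zephyr, 16, MIA, 14, white), (Zephyr, 17, MIA, 39, white), (Zephyr, 4, MIA, 34, gold)}
Filtering on city = BOS ∧ pname ≠ Zephyr leaves {(Helix, 16, BOS, 14, white), (Helix, 17, BOS, 39, white), (Helix, 4, BOS, 34, gold)}.
Projecting to city, pname (2 duplicate(s) eliminated): {(BOS, Helix)}

{(BOS, Helix)}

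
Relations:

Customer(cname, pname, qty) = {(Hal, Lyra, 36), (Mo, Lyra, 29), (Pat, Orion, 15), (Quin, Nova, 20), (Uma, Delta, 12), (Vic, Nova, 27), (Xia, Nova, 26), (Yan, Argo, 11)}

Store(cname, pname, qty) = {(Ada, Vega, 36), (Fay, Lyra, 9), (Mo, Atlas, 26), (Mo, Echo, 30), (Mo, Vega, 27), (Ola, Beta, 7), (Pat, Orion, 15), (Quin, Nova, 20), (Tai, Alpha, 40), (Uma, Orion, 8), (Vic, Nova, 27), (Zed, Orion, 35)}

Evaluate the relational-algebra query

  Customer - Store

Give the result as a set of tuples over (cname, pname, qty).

{(Hal, Lyra, 36), (Mo, Lyra, 29), (Uma, Delta, 12), (Xia, Nova, 26), (Yan, Argo, 11)}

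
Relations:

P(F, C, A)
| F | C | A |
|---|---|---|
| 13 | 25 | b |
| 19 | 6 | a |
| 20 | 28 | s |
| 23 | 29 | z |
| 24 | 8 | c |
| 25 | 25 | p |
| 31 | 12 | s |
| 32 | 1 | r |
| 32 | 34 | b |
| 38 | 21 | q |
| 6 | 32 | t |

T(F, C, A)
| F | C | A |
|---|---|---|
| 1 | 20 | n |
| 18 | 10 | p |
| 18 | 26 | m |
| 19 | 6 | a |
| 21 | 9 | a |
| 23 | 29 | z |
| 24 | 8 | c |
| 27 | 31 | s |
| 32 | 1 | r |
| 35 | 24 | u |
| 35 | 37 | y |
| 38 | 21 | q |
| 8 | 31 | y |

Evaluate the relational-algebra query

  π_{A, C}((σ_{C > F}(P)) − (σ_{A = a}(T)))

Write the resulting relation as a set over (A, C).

{(b, 25), (b, 34), (s, 28), (t, 32), (z, 29)}

Apply σ_{C > F}; surviving tuples: {(13, 25, b), (20, 28, s), (23, 29, z), (32, 34, b), (6, 32, t)}
Apply σ_{A = a}; surviving tuples: {(19, 6, a), (21, 9, a)}
Difference: {(13, 25, b), (20, 28, s), (23, 29, z), (32, 34, b), (6, 32, t)} with {(19, 6, a), (21, 9, a)} → {(13, 25, b), (20, 28, s), (23, 29, z), (32, 34, b), (6, 32, t)}
Projecting to A, C: {(b, 25), (b, 34), (s, 28), (t, 32), (z, 29)}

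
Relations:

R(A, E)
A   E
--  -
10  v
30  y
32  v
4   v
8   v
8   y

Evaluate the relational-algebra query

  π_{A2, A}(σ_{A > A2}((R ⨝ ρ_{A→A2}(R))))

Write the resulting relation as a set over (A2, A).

ρ[A→A2]: schema becomes (A2, E); tuples unchanged.
R ⋈ ρ_{A→A2}(R) (natural join on E): {(10, v, 10), (10, v, 32), (10, v, 4), (10, v, 8), (30, y, 30), (30, y, 8), (32, v, 10), (32, v, 32), (32, v, 4), (32, v, 8), (4, v, 10), (4, v, 32), (4, v, 4), (4, v, 8), (8, v, 10), (8, v, 32), (8, v, 4), (8, v, 8), (8, y, 30), (8, y, 8)}
Apply σ_{A > A2}; surviving tuples: {(10, v, 4), (10, v, 8), (30, y, 8), (32, v, 10), (32, v, 4), (32, v, 8), (8, v, 4)}
π_{A2, A} gives {(10, 32), (4, 10), (4, 32), (4, 8), (8, 10), (8, 30), (8, 32)}.

{(10, 32), (4, 10), (4, 32), (4, 8), (8, 10), (8, 30), (8, 32)}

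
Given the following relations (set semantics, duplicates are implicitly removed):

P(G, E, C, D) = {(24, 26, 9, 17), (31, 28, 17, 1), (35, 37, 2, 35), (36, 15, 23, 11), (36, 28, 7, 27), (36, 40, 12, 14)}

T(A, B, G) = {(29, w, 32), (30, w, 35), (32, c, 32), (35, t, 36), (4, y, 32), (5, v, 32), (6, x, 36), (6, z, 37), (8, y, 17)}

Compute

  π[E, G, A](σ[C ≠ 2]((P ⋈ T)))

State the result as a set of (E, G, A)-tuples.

{(15, 36, 35), (15, 36, 6), (28, 36, 35), (28, 36, 6), (40, 36, 35), (40, 36, 6)}

Joining P and T on G yields {(35, 37, 2, 35, 30, w), (36, 15, 23, 11, 35, t), (36, 15, 23, 11, 6, x), (36, 28, 7, 27, 35, t), (36, 28, 7, 27, 6, x), (36, 40, 12, 14, 35, t), (36, 40, 12, 14, 6, x)}.
Filtering on C ≠ 2 leaves {(36, 15, 23, 11, 35, t), (36, 15, 23, 11, 6, x), (36, 28, 7, 27, 35, t), (36, 28, 7, 27, 6, x), (36, 40, 12, 14, 35, t), (36, 40, 12, 14, 6, x)}.
π[E, G, A]: project onto (E, G, A) → {(15, 36, 35), (15, 36, 6), (28, 36, 35), (28, 36, 6), (40, 36, 35), (40, 36, 6)}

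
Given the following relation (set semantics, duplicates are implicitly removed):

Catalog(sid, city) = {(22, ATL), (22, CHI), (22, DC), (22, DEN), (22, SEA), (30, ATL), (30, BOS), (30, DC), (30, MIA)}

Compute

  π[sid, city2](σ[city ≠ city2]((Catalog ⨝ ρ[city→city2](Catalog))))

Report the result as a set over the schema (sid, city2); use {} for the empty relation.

ρ[city→city2]: schema becomes (sid, city2); tuples unchanged.
Joining Catalog and ρ[city→city2](Catalog) on sid yields {(22, ATL, ATL), (22, ATL, CHI), (22, ATL, DC), (22, ATL, DEN), (22, ATL, SEA), (22, CHI, ATL), (22, CHI, CHI), (22, CHI, DC), (22, CHI, DEN), (22, CHI, SEA), (22, DC, ATL), (22, DC, CHI), (22, DC, DC), (22, DC, DEN), (22, DC, SEA), (22, DEN, ATL), (22, DEN, CHI), (22, DEN, DC), (22, DEN, DEN), (22, DEN, SEA), (22, SEA, ATL), (22, SEA, CHI), (22, SEA, DC), (22, SEA, DEN), (22, SEA, SEA), (30, ATL, ATL), (30, ATL, BOS), (30, ATL, DC), (30, ATL, MIA), (30, BOS, ATL), (30, BOS, BOS), (30, BOS, DC), (30, BOS, MIA), (30, DC, ATL), (30, DC, BOS), (30, DC, DC), (30, DC, MIA), (30, MIA, ATL), (30, MIA, BOS), (30, MIA, DC), (30, MIA, MIA)}.
σ[city ≠ city2]: keep tuples satisfying city ≠ city2 → {(22, ATL, CHI), (22, ATL, DC), (22, ATL, DEN), (22, ATL, SEA), (22, CHI, ATL), (22, CHI, DC), (22, CHI, DEN), (22, CHI, SEA), (22, DC, ATL), (22, DC, CHI), (22, DC, DEN), (22, DC, SEA), (22, DEN, ATL), (22, DEN, CHI), (22, DEN, DC), (22, DEN, SEA), (22, SEA, ATL), (22, SEA, CHI), (22, SEA, DC), (22, SEA, DEN), (30, ATL, BOS), (30, ATL, DC), (30, ATL, MIA), (30, BOS, ATL), (30, BOS, DC), (30, BOS, MIA), (30, DC, ATL), (30, DC, BOS), (30, DC, MIA), (30, MIA, ATL), (30, MIA, BOS), (30, MIA, DC)}
π[sid, city2]: project onto (sid, city2) (23 duplicate(s) eliminated) → {(22, ATL), (22, CHI), (22, DC), (22, DEN), (22, SEA), (30, ATL), (30, BOS), (30, DC), (30, MIA)}

{(22, ATL), (22, CHI), (22, DC), (22, DEN), (22, SEA), (30, ATL), (30, BOS), (30, DC), (30, MIA)}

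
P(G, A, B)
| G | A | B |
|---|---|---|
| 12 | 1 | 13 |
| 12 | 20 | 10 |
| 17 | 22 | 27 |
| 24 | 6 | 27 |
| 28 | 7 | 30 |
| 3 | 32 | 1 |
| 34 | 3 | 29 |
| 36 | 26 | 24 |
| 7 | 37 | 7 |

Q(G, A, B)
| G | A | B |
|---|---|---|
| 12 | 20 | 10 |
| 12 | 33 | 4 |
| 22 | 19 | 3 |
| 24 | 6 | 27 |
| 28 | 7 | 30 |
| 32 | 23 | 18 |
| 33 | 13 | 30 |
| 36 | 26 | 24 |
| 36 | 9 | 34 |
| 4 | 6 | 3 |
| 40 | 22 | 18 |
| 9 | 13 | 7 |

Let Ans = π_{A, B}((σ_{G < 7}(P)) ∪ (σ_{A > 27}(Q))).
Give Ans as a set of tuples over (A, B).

σ[G < 7]: keep tuples satisfying G < 7 → {(3, 32, 1)}
σ[A > 27]: keep tuples satisfying A > 27 → {(12, 33, 4)}
Taking the union: {(12, 33, 4), (3, 32, 1)}
Projecting to A, B: {(32, 1), (33, 4)}

{(32, 1), (33, 4)}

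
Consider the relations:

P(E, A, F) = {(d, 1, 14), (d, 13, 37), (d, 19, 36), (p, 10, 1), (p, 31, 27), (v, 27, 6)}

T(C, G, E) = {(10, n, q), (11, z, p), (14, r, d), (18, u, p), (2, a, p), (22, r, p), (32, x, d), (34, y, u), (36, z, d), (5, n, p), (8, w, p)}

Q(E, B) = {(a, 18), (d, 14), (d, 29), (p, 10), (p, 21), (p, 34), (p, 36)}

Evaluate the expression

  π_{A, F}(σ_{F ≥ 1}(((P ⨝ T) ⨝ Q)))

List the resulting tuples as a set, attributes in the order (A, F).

Natural join on E: {(d, 1, 14, 14, r), (d, 1, 14, 32, x), (d, 1, 14, 36, z), (d, 13, 37, 14, r), (d, 13, 37, 32, x), (d, 13, 37, 36, z), (d, 19, 36, 14, r), (d, 19, 36, 32, x), (d, 19, 36, 36, z), (p, 10, 1, 11, z), (p, 10, 1, 18, u), (p, 10, 1, 2, a), (p, 10, 1, 22, r), (p, 10, 1, 5, n), (p, 10, 1, 8, w), (p, 31, 27, 11, z), (p, 31, 27, 18, u), (p, 31, 27, 2, a), (p, 31, 27, 22, r), (p, 31, 27, 5, n), (p, 31, 27, 8, w)}
Natural join on E: {(d, 1, 14, 14, r, 14), (d, 1, 14, 14, r, 29), (d, 1, 14, 32, x, 14), (d, 1, 14, 32, x, 29), (d, 1, 14, 36, z, 14), (d, 1, 14, 36, z, 29), (d, 13, 37, 14, r, 14), (d, 13, 37, 14, r, 29), (d, 13, 37, 32, x, 14), (d, 13, 37, 32, x, 29), (d, 13, 37, 36, z, 14), (d, 13, 37, 36, z, 29), (d, 19, 36, 14, r, 14), (d, 19, 36, 14, r, 29), (d, 19, 36, 32, x, 14), (d, 19, 36, 32, x, 29), (d, 19, 36, 36, z, 14), (d, 19, 36, 36, z, 29), (p, 10, 1, 11, z, 10), (p, 10, 1, 11, z, 21), (p, 10, 1, 11, z, 34), (p, 10, 1, 11, z, 36), (p, 10, 1, 18, u, 10), (p, 10, 1, 18, u, 21), (p, 10, 1, 18, u, 34), (p, 10, 1, 18, u, 36), (p, 10, 1, 2, a, 10), (p, 10, 1, 2, a, 21), (p, 10, 1, 2, a, 34), (p, 10, 1, 2, a, 36), (p, 10, 1, 22, r, 10), (p, 10, 1, 22, r, 21), (p, 10, 1, 22, r, 34), (p, 10, 1, 22, r, 36), (p, 10, 1, 5, n, 10), (p, 10, 1, 5, n, 21), (p, 10, 1, 5, n, 34), (p, 10, 1, 5, n, 36), (p, 10, 1, 8, w, 10), (p, 10, 1, 8, w, 21), (p, 10, 1, 8, w, 34), (p, 10, 1, 8, w, 36), (p, 31, 27, 11, z, 10), (p, 31, 27, 11, z, 21), (p, 31, 27, 11, z, 34), (p, 31, 27, 11, z, 36), (p, 31, 27, 18, u, 10), (p, 31, 27, 18, u, 21), (p, 31, 27, 18, u, 34), (p, 31, 27, 18, u, 36), (p, 31, 27, 2, a, 10), (p, 31, 27, 2, a, 21), (p, 31, 27, 2, a, 34), (p, 31, 27, 2, a, 36), (p, 31, 27, 22, r, 10), (p, 31, 27, 22, r, 21), (p, 31, 27, 22, r, 34), (p, 31, 27, 22, r, 36), (p, 31, 27, 5, n, 10), (p, 31, 27, 5, n, 21), (p, 31, 27, 5, n, 34), (p, 31, 27, 5, n, 36), (p, 31, 27, 8, w, 10), (p, 31, 27, 8, w, 21), (p, 31, 27, 8, w, 34), (p, 31, 27, 8, w, 36)}
Filtering on F ≥ 1 leaves {(d, 1, 14, 14, r, 14), (d, 1, 14, 14, r, 29), (d, 1, 14, 32, x, 14), (d, 1, 14, 32, x, 29), (d, 1, 14, 36, z, 14), (d, 1, 14, 36, z, 29), (d, 13, 37, 14, r, 14), (d, 13, 37, 14, r, 29), (d, 13, 37, 32, x, 14), (d, 13, 37, 32, x, 29), (d, 13, 37, 36, z, 14), (d, 13, 37, 36, z, 29), (d, 19, 36, 14, r, 14), (d, 19, 36, 14, r, 29), (d, 19, 36, 32, x, 14), (d, 19, 36, 32, x, 29), (d, 19, 36, 36, z, 14), (d, 19, 36, 36, z, 29), (p, 10, 1, 11, z, 10), (p, 10, 1, 11, z, 21), (p, 10, 1, 11, z, 34), (p, 10, 1, 11, z, 36), (p, 10, 1, 18, u, 10), (p, 10, 1, 18, u, 21), (p, 10, 1, 18, u, 34), (p, 10, 1, 18, u, 36), (p, 10, 1, 2, a, 10), (p, 10, 1, 2, a, 21), (p, 10, 1, 2, a, 34), (p, 10, 1, 2, a, 36), (p, 10, 1, 22, r, 10), (p, 10, 1, 22, r, 21), (p, 10, 1, 22, r, 34), (p, 10, 1, 22, r, 36), (p, 10, 1, 5, n, 10), (p, 10, 1, 5, n, 21), (p, 10, 1, 5, n, 34), (p, 10, 1, 5, n, 36), (p, 10, 1, 8, w, 10), (p, 10, 1, 8, w, 21), (p, 10, 1, 8, w, 34), (p, 10, 1, 8, w, 36), (p, 31, 27, 11, z, 10), (p, 31, 27, 11, z, 21), (p, 31, 27, 11, z, 34), (p, 31, 27, 11, z, 36), (p, 31, 27, 18, u, 10), (p, 31, 27, 18, u, 21), (p, 31, 27, 18, u, 34), (p, 31, 27, 18, u, 36), (p, 31, 27, 2, a, 10), (p, 31, 27, 2, a, 21), (p, 31, 27, 2, a, 34), (p, 31, 27, 2, a, 36), (p, 31, 27, 22, r, 10), (p, 31, 27, 22, r, 21), (p, 31, 27, 22, r, 34), (p, 31, 27, 22, r, 36), (p, 31, 27, 5, n, 10), (p, 31, 27, 5, n, 21), (p, 31, 27, 5, n, 34), (p, 31, 27, 5, n, 36), (p, 31, 27, 8, w, 10), (p, 31, 27, 8, w, 21), (p, 31, 27, 8, w, 34), (p, 31, 27, 8, w, 36)}.
Projecting to A, F (61 duplicate(s) eliminated): {(1, 14), (10, 1), (13, 37), (19, 36), (31, 27)}

{(1, 14), (10, 1), (13, 37), (19, 36), (31, 27)}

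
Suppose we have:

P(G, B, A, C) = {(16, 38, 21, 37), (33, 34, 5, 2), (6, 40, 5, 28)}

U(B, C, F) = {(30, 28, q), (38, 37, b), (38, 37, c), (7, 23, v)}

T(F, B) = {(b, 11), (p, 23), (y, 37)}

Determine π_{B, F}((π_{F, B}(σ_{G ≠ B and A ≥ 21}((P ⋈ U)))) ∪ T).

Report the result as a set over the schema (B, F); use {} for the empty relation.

{(11, b), (23, p), (37, y), (38, b), (38, c)}

Joining P and U on B, C yields {(16, 38, 21, 37, b), (16, 38, 21, 37, c)}.
Apply σ_{G ≠ B and A ≥ 21}; surviving tuples: {(16, 38, 21, 37, b), (16, 38, 21, 37, c)}
π_{F, B} gives {(b, 38), (c, 38)}.
Union: {(b, 38), (c, 38)} with {(b, 11), (p, 23), (y, 37)} → {(b, 11), (b, 38), (c, 38), (p, 23), (y, 37)}
π_{B, F} gives {(11, b), (23, p), (37, y), (38, b), (38, c)}.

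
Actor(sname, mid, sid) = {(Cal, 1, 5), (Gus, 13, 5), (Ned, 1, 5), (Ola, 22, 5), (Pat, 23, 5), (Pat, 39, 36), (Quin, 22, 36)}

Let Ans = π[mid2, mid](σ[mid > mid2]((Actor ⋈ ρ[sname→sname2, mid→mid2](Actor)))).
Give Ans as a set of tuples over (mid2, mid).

ρ[sname→sname2, mid→mid2]: schema becomes (sname2, mid2, sid); tuples unchanged.
Actor ⋈ ρ[sname→sname2, mid→mid2](Actor) (natural join on sid): {(Cal, 1, 5, Cal, 1), (Cal, 1, 5, Gus, 13), (Cal, 1, 5, Ned, 1), (Cal, 1, 5, Ola, 22), (Cal, 1, 5, Pat, 23), (Gus, 13, 5, Cal, 1), (Gus, 13, 5, Gus, 13), (Gus, 13, 5, Ned, 1), (Gus, 13, 5, Ola, 22), (Gus, 13, 5, Pat, 23), (Ned, 1, 5, Cal, 1), (Ned, 1, 5, Gus, 13), (Ned, 1, 5, Ned, 1), (Ned, 1, 5, Ola, 22), (Ned, 1, 5, Pat, 23), (Ola, 22, 5, Cal, 1), (Ola, 22, 5, Gus, 13), (Ola, 22, 5, Ned, 1), (Ola, 22, 5, Ola, 22), (Ola, 22, 5, Pat, 23), (Pat, 23, 5, Cal, 1), (Pat, 23, 5, Gus, 13), (Pat, 23, 5, Ned, 1), (Pat, 23, 5, Ola, 22), (Pat, 23, 5, Pat, 23), (Pat, 39, 36, Pat, 39), (Pat, 39, 36, Quin, 22), (Quin, 22, 36, Pat, 39), (Quin, 22, 36, Quin, 22)}
σ[mid > mid2]: keep tuples satisfying mid > mid2 → {(Gus, 13, 5, Cal, 1), (Gus, 13, 5, Ned, 1), (Ola, 22, 5, Cal, 1), (Ola, 22, 5, Gus, 13), (Ola, 22, 5, Ned, 1), (Pat, 23, 5, Cal, 1), (Pat, 23, 5, Gus, 13), (Pat, 23, 5, Ned, 1), (Pat, 23, 5, Ola, 22), (Pat, 39, 36, Quin, 22)}
Keep only column(s) mid2, mid (3 duplicate(s) eliminated): {(1, 13), (1, 22), (1, 23), (13, 22), (13, 23), (22, 23), (22, 39)}

{(1, 13), (1, 22), (1, 23), (13, 22), (13, 23), (22, 23), (22, 39)}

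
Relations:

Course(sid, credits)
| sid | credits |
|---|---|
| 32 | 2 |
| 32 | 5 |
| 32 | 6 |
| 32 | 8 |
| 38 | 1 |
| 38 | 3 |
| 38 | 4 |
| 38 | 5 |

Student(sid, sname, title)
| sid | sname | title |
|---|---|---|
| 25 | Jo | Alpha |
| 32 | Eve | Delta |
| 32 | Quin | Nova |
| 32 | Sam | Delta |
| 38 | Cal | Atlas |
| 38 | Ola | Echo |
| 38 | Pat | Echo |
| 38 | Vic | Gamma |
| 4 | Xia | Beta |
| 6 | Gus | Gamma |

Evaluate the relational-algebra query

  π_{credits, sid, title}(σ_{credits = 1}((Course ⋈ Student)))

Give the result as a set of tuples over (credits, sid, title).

{(1, 38, Atlas), (1, 38, Echo), (1, 38, Gamma)}

Joining Course and Student on sid yields {(32, 2, Eve, Delta), (32, 2, Quin, Nova), (32, 2, Sam, Delta), (32, 5, Eve, Delta), (32, 5, Quin, Nova), (32, 5, Sam, Delta), (32, 6, Eve, Delta), (32, 6, Quin, Nova), (32, 6, Sam, Delta), (32, 8, Eve, Delta), (32, 8, Quin, Nova), (32, 8, Sam, Delta), (38, 1, Cal, Atlas), (38, 1, Ola, Echo), (38, 1, Pat, Echo), (38, 1, Vic, Gamma), (38, 3, Cal, Atlas), (38, 3, Ola, Echo), (38, 3, Pat, Echo), (38, 3, Vic, Gamma), (38, 4, Cal, Atlas), (38, 4, Ola, Echo), (38, 4, Pat, Echo), (38, 4, Vic, Gamma), (38, 5, Cal, Atlas), (38, 5, Ola, Echo), (38, 5, Pat, Echo), (38, 5, Vic, Gamma)}.
Apply σ_{credits = 1}; surviving tuples: {(38, 1, Cal, Atlas), (38, 1, Ola, Echo), (38, 1, Pat, Echo), (38, 1, Vic, Gamma)}
Projecting to credits, sid, title (1 duplicate(s) eliminated): {(1, 38, Atlas), (1, 38, Echo), (1, 38, Gamma)}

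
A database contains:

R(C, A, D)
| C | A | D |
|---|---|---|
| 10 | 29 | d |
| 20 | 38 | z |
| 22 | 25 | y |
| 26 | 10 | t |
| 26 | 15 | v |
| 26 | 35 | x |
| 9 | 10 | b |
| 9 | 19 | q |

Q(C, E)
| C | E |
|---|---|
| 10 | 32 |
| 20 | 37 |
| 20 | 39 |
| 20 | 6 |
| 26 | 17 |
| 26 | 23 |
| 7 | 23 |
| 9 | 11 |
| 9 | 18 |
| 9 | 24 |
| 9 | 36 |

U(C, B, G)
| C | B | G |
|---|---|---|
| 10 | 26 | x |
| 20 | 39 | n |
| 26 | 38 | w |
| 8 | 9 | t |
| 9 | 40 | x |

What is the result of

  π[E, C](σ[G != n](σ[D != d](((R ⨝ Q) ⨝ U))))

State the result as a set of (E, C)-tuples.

{(11, 9), (17, 26), (18, 9), (23, 26), (24, 9), (36, 9)}

Natural join on C: {(10, 29, d, 32), (20, 38, z, 37), (20, 38, z, 39), (20, 38, z, 6), (26, 10, t, 17), (26, 10, t, 23), (26, 15, v, 17), (26, 15, v, 23), (26, 35, x, 17), (26, 35, x, 23), (9, 10, b, 11), (9, 10, b, 18), (9, 10, b, 24), (9, 10, b, 36), (9, 19, q, 11), (9, 19, q, 18), (9, 19, q, 24), (9, 19, q, 36)}
Natural join on C: {(10, 29, d, 32, 26, x), (20, 38, z, 37, 39, n), (20, 38, z, 39, 39, n), (20, 38, z, 6, 39, n), (26, 10, t, 17, 38, w), (26, 10, t, 23, 38, w), (26, 15, v, 17, 38, w), (26, 15, v, 23, 38, w), (26, 35, x, 17, 38, w), (26, 35, x, 23, 38, w), (9, 10, b, 11, 40, x), (9, 10, b, 18, 40, x), (9, 10, b, 24, 40, x), (9, 10, b, 36, 40, x), (9, 19, q, 11, 40, x), (9, 19, q, 18, 40, x), (9, 19, q, 24, 40, x), (9, 19, q, 36, 40, x)}
Apply σ_{D != d}; surviving tuples: {(20, 38, z, 37, 39, n), (20, 38, z, 39, 39, n), (20, 38, z, 6, 39, n), (26, 10, t, 17, 38, w), (26, 10, t, 23, 38, w), (26, 15, v, 17, 38, w), (26, 15, v, 23, 38, w), (26, 35, x, 17, 38, w), (26, 35, x, 23, 38, w), (9, 10, b, 11, 40, x), (9, 10, b, 18, 40, x), (9, 10, b, 24, 40, x), (9, 10, b, 36, 40, x), (9, 19, q, 11, 40, x), (9, 19, q, 18, 40, x), (9, 19, q, 24, 40, x), (9, 19, q, 36, 40, x)}
Apply σ_{G != n}; surviving tuples: {(26, 10, t, 17, 38, w), (26, 10, t, 23, 38, w), (26, 15, v, 17, 38, w), (26, 15, v, 23, 38, w), (26, 35, x, 17, 38, w), (26, 35, x, 23, 38, w), (9, 10, b, 11, 40, x), (9, 10, b, 18, 40, x), (9, 10, b, 24, 40, x), (9, 10, b, 36, 40, x), (9, 19, q, 11, 40, x), (9, 19, q, 18, 40, x), (9, 19, q, 24, 40, x), (9, 19, q, 36, 40, x)}
Projecting to E, C (8 duplicate(s) eliminated): {(11, 9), (17, 26), (18, 9), (23, 26), (24, 9), (36, 9)}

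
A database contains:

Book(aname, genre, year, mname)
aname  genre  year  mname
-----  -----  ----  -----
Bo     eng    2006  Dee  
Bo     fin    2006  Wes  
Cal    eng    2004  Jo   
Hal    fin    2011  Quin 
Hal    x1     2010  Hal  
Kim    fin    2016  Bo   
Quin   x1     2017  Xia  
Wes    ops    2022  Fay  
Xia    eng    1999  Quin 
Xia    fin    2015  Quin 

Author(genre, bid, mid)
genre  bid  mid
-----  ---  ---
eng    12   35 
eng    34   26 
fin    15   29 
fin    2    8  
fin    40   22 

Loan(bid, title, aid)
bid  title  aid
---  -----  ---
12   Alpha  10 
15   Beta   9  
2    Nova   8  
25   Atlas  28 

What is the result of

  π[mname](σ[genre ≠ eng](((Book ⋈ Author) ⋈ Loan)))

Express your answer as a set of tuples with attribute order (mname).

{Bo, Quin, Wes}

Natural join on genre: {(Bo, eng, 2006, Dee, 12, 35), (Bo, eng, 2006, Dee, 34, 26), (Bo, fin, 2006, Wes, 15, 29), (Bo, fin, 2006, Wes, 2, 8), (Bo, fin, 2006, Wes, 40, 22), (Cal, eng, 2004, Jo, 12, 35), (Cal, eng, 2004, Jo, 34, 26), (Hal, fin, 2011, Quin, 15, 29), (Hal, fin, 2011, Quin, 2, 8), (Hal, fin, 2011, Quin, 40, 22), (Kim, fin, 2016, Bo, 15, 29), (Kim, fin, 2016, Bo, 2, 8), (Kim, fin, 2016, Bo, 40, 22), (Xia, eng, 1999, Quin, 12, 35), (Xia, eng, 1999, Quin, 34, 26), (Xia, fin, 2015, Quin, 15, 29), (Xia, fin, 2015, Quin, 2, 8), (Xia, fin, 2015, Quin, 40, 22)}
Natural join on bid: {(Bo, eng, 2006, Dee, 12, 35, Alpha, 10), (Bo, fin, 2006, Wes, 15, 29, Beta, 9), (Bo, fin, 2006, Wes, 2, 8, Nova, 8), (Cal, eng, 2004, Jo, 12, 35, Alpha, 10), (Hal, fin, 2011, Quin, 15, 29, Beta, 9), (Hal, fin, 2011, Quin, 2, 8, Nova, 8), (Kim, fin, 2016, Bo, 15, 29, Beta, 9), (Kim, fin, 2016, Bo, 2, 8, Nova, 8), (Xia, eng, 1999, Quin, 12, 35, Alpha, 10), (Xia, fin, 2015, Quin, 15, 29, Beta, 9), (Xia, fin, 2015, Quin, 2, 8, Nova, 8)}
Filtering on genre ≠ eng leaves {(Bo, fin, 2006, Wes, 15, 29, Beta, 9), (Bo, fin, 2006, Wes, 2, 8, Nova, 8), (Hal, fin, 2011, Quin, 15, 29, Beta, 9), (Hal, fin, 2011, Quin, 2, 8, Nova, 8), (Kim, fin, 2016, Bo, 15, 29, Beta, 9), (Kim, fin, 2016, Bo, 2, 8, Nova, 8), (Xia, fin, 2015, Quin, 15, 29, Beta, 9), (Xia, fin, 2015, Quin, 2, 8, Nova, 8)}.
Projecting to mname (5 duplicate(s) eliminated): {Bo, Quin, Wes}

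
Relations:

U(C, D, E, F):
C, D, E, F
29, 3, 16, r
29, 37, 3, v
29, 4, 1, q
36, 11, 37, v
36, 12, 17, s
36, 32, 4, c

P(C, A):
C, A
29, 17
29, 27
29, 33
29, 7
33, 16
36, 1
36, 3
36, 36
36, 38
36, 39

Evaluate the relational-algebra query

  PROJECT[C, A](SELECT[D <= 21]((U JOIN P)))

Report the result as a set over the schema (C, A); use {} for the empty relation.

U ⋈ P (natural join on C): {(29, 3, 16, r, 17), (29, 3, 16, r, 27), (29, 3, 16, r, 33), (29, 3, 16, r, 7), (29, 37, 3, v, 17), (29, 37, 3, v, 27), (29, 37, 3, v, 33), (29, 37, 3, v, 7), (29, 4, 1, q, 17), (29, 4, 1, q, 27), (29, 4, 1, q, 33), (29, 4, 1, q, 7), (36, 11, 37, v, 1), (36, 11, 37, v, 3), (36, 11, 37, v, 36), (36, 11, 37, v, 38), (36, 11, 37, v, 39), (36, 12, 17, s, 1), (36, 12, 17, s, 3), (36, 12, 17, s, 36), (36, 12, 17, s, 38), (36, 12, 17, s, 39), (36, 32, 4, c, 1), (36, 32, 4, c, 3), (36, 32, 4, c, 36), (36, 32, 4, c, 38), (36, 32, 4, c, 39)}
σ[D <= 21]: keep tuples satisfying D <= 21 → {(29, 3, 16, r, 17), (29, 3, 16, r, 27), (29, 3, 16, r, 33), (29, 3, 16, r, 7), (29, 4, 1, q, 17), (29, 4, 1, q, 27), (29, 4, 1, q, 33), (29, 4, 1, q, 7), (36, 11, 37, v, 1), (36, 11, 37, v, 3), (36, 11, 37, v, 36), (36, 11, 37, v, 38), (36, 11, 37, v, 39), (36, 12, 17, s, 1), (36, 12, 17, s, 3), (36, 12, 17, s, 36), (36, 12, 17, s, 38), (36, 12, 17, s, 39)}
π_{C, A} gives {(29, 17), (29, 27), (29, 33), (29, 7), (36, 1), (36, 3), (36, 36), (36, 38), (36, 39)} (9 duplicate(s) eliminated).

{(29, 17), (29, 27), (29, 33), (29, 7), (36, 1), (36, 3), (36, 36), (36, 38), (36, 39)}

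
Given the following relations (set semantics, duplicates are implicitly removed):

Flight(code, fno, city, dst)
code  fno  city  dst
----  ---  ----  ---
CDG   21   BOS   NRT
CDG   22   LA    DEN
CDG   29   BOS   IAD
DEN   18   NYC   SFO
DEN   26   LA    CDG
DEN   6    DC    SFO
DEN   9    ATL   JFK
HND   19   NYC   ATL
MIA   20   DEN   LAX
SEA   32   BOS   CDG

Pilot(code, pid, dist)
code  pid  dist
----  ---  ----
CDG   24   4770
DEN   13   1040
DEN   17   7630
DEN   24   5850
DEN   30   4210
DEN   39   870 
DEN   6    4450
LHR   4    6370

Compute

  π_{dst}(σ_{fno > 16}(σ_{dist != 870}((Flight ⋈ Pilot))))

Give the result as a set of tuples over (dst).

Flight ⋈ Pilot (natural join on code): {(CDG, 21, BOS, NRT, 24, 4770), (CDG, 22, LA, DEN, 24, 4770), (CDG, 29, BOS, IAD, 24, 4770), (DEN, 18, NYC, SFO, 13, 1040), (DEN, 18, NYC, SFO, 17, 7630), (DEN, 18, NYC, SFO, 24, 5850), (DEN, 18, NYC, SFO, 30, 4210), (DEN, 18, NYC, SFO, 39, 870), (DEN, 18, NYC, SFO, 6, 4450), (DEN, 26, LA, CDG, 13, 1040), (DEN, 26, LA, CDG, 17, 7630), (DEN, 26, LA, CDG, 24, 5850), (DEN, 26, LA, CDG, 30, 4210), (DEN, 26, LA, CDG, 39, 870), (DEN, 26, LA, CDG, 6, 4450), (DEN, 6, DC, SFO, 13, 1040), (DEN, 6, DC, SFO, 17, 7630), (DEN, 6, DC, SFO, 24, 5850), (DEN, 6, DC, SFO, 30, 4210), (DEN, 6, DC, SFO, 39, 870), (DEN, 6, DC, SFO, 6, 4450), (DEN, 9, ATL, JFK, 13, 1040), (DEN, 9, ATL, JFK, 17, 7630), (DEN, 9, ATL, JFK, 24, 5850), (DEN, 9, ATL, JFK, 30, 4210), (DEN, 9, ATL, JFK, 39, 870), (DEN, 9, ATL, JFK, 6, 4450)}
Filtering on dist != 870 leaves {(CDG, 21, BOS, NRT, 24, 4770), (CDG, 22, LA, DEN, 24, 4770), (CDG, 29, BOS, IAD, 24, 4770), (DEN, 18, NYC, SFO, 13, 1040), (DEN, 18, NYC, SFO, 17, 7630), (DEN, 18, NYC, SFO, 24, 5850), (DEN, 18, NYC, SFO, 30, 4210), (DEN, 18, NYC, SFO, 6, 4450), (DEN, 26, LA, CDG, 13, 1040), (DEN, 26, LA, CDG, 17, 7630), (DEN, 26, LA, CDG, 24, 5850), (DEN, 26, LA, CDG, 30, 4210), (DEN, 26, LA, CDG, 6, 4450), (DEN, 6, DC, SFO, 13, 1040), (DEN, 6, DC, SFO, 17, 7630), (DEN, 6, DC, SFO, 24, 5850), (DEN, 6, DC, SFO, 30, 4210), (DEN, 6, DC, SFO, 6, 4450), (DEN, 9, ATL, JFK, 13, 1040), (DEN, 9, ATL, JFK, 17, 7630), (DEN, 9, ATL, JFK, 24, 5850), (DEN, 9, ATL, JFK, 30, 4210), (DEN, 9, ATL, JFK, 6, 4450)}.
Filtering on fno > 16 leaves {(CDG, 21, BOS, NRT, 24, 4770), (CDG, 22, LA, DEN, 24, 4770), (CDG, 29, BOS, IAD, 24, 4770), (DEN, 18, NYC, SFO, 13, 1040), (DEN, 18, NYC, SFO, 17, 7630), (DEN, 18, NYC, SFO, 24, 5850), (DEN, 18, NYC, SFO, 30, 4210), (DEN, 18, NYC, SFO, 6, 4450), (DEN, 26, LA, CDG, 13, 1040), (DEN, 26, LA, CDG, 17, 7630), (DEN, 26, LA, CDG, 24, 5850), (DEN, 26, LA, CDG, 30, 4210), (DEN, 26, LA, CDG, 6, 4450)}.
π_{dst} gives {CDG, DEN, IAD, NRT, SFO} (8 duplicate(s) eliminated).

{CDG, DEN, IAD, NRT, SFO}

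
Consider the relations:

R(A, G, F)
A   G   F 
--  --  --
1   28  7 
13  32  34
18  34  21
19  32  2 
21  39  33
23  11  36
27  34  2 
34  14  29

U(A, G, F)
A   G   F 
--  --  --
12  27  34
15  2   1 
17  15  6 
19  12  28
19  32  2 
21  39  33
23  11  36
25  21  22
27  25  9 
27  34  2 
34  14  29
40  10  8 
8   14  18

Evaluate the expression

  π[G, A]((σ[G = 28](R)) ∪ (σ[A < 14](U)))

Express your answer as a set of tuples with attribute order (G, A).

Apply σ_{G = 28}; surviving tuples: {(1, 28, 7)}
Apply σ_{A < 14}; surviving tuples: {(12, 27, 34), (8, 14, 18)}
Set union of the two operands is {(1, 28, 7), (12, 27, 34), (8, 14, 18)}.
π_{G, A} gives {(14, 8), (27, 12), (28, 1)}.

{(14, 8), (27, 12), (28, 1)}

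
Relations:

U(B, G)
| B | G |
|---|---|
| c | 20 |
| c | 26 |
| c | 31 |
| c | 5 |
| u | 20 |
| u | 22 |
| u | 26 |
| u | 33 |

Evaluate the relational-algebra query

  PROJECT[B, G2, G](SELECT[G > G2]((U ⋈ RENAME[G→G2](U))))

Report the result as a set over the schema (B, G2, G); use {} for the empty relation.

{(c, 20, 26), (c, 20, 31), (c, 26, 31), (c, 5, 20), (c, 5, 26), (c, 5, 31), (u, 20, 22), (u, 20, 26), (u, 20, 33), (u, 22, 26), (u, 22, 33), (u, 26, 33)}

ρ[G→G2]: schema becomes (B, G2); tuples unchanged.
U ⋈ RENAME[G→G2](U) (natural join on B): {(c, 20, 20), (c, 20, 26), (c, 20, 31), (c, 20, 5), (c, 26, 20), (c, 26, 26), (c, 26, 31), (c, 26, 5), (c, 31, 20), (c, 31, 26), (c, 31, 31), (c, 31, 5), (c, 5, 20), (c, 5, 26), (c, 5, 31), (c, 5, 5), (u, 20, 20), (u, 20, 22), (u, 20, 26), (u, 20, 33), (u, 22, 20), (u, 22, 22), (u, 22, 26), (u, 22, 33), (u, 26, 20), (u, 26, 22), (u, 26, 26), (u, 26, 33), (u, 33, 20), (u, 33, 22), (u, 33, 26), (u, 33, 33)}
Apply σ_{G > G2}; surviving tuples: {(c, 20, 5), (c, 26, 20), (c, 26, 5), (c, 31, 20), (c, 31, 26), (c, 31, 5), (u, 22, 20), (u, 26, 20), (u, 26, 22), (u, 33, 20), (u, 33, 22), (u, 33, 26)}
Keep only column(s) B, G2, G: {(c, 20, 26), (c, 20, 31), (c, 26, 31), (c, 5, 20), (c, 5, 26), (c, 5, 31), (u, 20, 22), (u, 20, 26), (u, 20, 33), (u, 22, 26), (u, 22, 33), (u, 26, 33)}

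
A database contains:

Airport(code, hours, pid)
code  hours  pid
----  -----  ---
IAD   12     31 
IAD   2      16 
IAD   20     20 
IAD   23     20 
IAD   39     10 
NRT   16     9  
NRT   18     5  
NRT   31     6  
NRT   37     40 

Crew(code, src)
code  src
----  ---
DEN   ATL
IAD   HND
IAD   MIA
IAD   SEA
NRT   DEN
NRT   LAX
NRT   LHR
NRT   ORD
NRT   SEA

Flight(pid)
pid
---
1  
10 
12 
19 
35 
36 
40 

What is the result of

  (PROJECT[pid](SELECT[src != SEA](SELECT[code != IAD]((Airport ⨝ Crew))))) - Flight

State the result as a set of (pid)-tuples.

Joining Airport and Crew on code yields {(IAD, 12, 31, HND), (IAD, 12, 31, MIA), (IAD, 12, 31, SEA), (IAD, 2, 16, HND), (IAD, 2, 16, MIA), (IAD, 2, 16, SEA), (IAD, 20, 20, HND), (IAD, 20, 20, MIA), (IAD, 20, 20, SEA), (IAD, 23, 20, HND), (IAD, 23, 20, MIA), (IAD, 23, 20, SEA), (IAD, 39, 10, HND), (IAD, 39, 10, MIA), (IAD, 39, 10, SEA), (NRT, 16, 9, DEN), (NRT, 16, 9, LAX), (NRT, 16, 9, LHR), (NRT, 16, 9, ORD), (NRT, 16, 9, SEA), (NRT, 18, 5, DEN), (NRT, 18, 5, LAX), (NRT, 18, 5, LHR), (NRT, 18, 5, ORD), (NRT, 18, 5, SEA), (NRT, 31, 6, DEN), (NRT, 31, 6, LAX), (NRT, 31, 6, LHR), (NRT, 31, 6, ORD), (NRT, 31, 6, SEA), (NRT, 37, 40, DEN), (NRT, 37, 40, LAX), (NRT, 37, 40, LHR), (NRT, 37, 40, ORD), (NRT, 37, 40, SEA)}.
Apply σ_{code != IAD}; surviving tuples: {(NRT, 16, 9, DEN), (NRT, 16, 9, LAX), (NRT, 16, 9, LHR), (NRT, 16, 9, ORD), (NRT, 16, 9, SEA), (NRT, 18, 5, DEN), (NRT, 18, 5, LAX), (NRT, 18, 5, LHR), (NRT, 18, 5, ORD), (NRT, 18, 5, SEA), (NRT, 31, 6, DEN), (NRT, 31, 6, LAX), (NRT, 31, 6, LHR), (NRT, 31, 6, ORD), (NRT, 31, 6, SEA), (NRT, 37, 40, DEN), (NRT, 37, 40, LAX), (NRT, 37, 40, LHR), (NRT, 37, 40, ORD), (NRT, 37, 40, SEA)}
Apply σ_{src != SEA}; surviving tuples: {(NRT, 16, 9, DEN), (NRT, 16, 9, LAX), (NRT, 16, 9, LHR), (NRT, 16, 9, ORD), (NRT, 18, 5, DEN), (NRT, 18, 5, LAX), (NRT, 18, 5, LHR), (NRT, 18, 5, ORD), (NRT, 31, 6, DEN), (NRT, 31, 6, LAX), (NRT, 31, 6, LHR), (NRT, 31, 6, ORD), (NRT, 37, 40, DEN), (NRT, 37, 40, LAX), (NRT, 37, 40, LHR), (NRT, 37, 40, ORD)}
π[pid]: project onto (pid) (12 duplicate(s) eliminated) → {40, 5, 6, 9}
Taking the difference: {5, 6, 9}

{5, 6, 9}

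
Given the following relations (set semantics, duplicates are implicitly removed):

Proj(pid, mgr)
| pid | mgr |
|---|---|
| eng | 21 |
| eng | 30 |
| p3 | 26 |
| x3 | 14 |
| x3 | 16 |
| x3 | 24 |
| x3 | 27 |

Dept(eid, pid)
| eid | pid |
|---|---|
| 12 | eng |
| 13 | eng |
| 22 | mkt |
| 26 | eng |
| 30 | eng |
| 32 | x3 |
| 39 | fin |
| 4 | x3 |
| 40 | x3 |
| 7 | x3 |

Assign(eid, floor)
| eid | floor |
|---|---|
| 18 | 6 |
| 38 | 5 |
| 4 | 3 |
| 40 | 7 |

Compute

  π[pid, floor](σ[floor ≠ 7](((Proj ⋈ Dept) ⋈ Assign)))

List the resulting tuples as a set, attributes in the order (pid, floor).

{(x3, 3)}

Proj ⋈ Dept (natural join on pid): {(eng, 21, 12), (eng, 21, 13), (eng, 21, 26), (eng, 21, 30), (eng, 30, 12), (eng, 30, 13), (eng, 30, 26), (eng, 30, 30), (x3, 14, 32), (x3, 14, 4), (x3, 14, 40), (x3, 14, 7), (x3, 16, 32), (x3, 16, 4), (x3, 16, 40), (x3, 16, 7), (x3, 24, 32), (x3, 24, 4), (x3, 24, 40), (x3, 24, 7), (x3, 27, 32), (x3, 27, 4), (x3, 27, 40), (x3, 27, 7)}
(Proj ⋈ Dept) ⋈ Assign (natural join on eid): {(x3, 14, 4, 3), (x3, 14, 40, 7), (x3, 16, 4, 3), (x3, 16, 40, 7), (x3, 24, 4, 3), (x3, 24, 40, 7), (x3, 27, 4, 3), (x3, 27, 40, 7)}
Selection floor ≠ 7: {(x3, 14, 4, 3), (x3, 16, 4, 3), (x3, 24, 4, 3), (x3, 27, 4, 3)}
π_{pid, floor} gives {(x3, 3)} (3 duplicate(s) eliminated).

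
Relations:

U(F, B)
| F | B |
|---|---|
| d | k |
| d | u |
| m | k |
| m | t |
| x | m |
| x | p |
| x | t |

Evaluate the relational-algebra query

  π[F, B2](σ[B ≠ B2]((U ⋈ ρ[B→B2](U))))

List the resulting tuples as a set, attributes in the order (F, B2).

ρ[B→B2]: schema becomes (F, B2); tuples unchanged.
Joining U and ρ[B→B2](U) on F yields {(d, k, k), (d, k, u), (d, u, k), (d, u, u), (m, k, k), (m, k, t), (m, t, k), (m, t, t), (x, m, m), (x, m, p), (x, m, t), (x, p, m), (x, p, p), (x, p, t), (x, t, m), (x, t, p), (x, t, t)}.
Apply σ_{B ≠ B2}; surviving tuples: {(d, k, u), (d, u, k), (m, k, t), (m, t, k), (x, m, p), (x, m, t), (x, p, m), (x, p, t), (x, t, m), (x, t, p)}
π_{F, B2} gives {(d, k), (d, u), (m, k), (m, t), (x, m), (x, p), (x, t)} (3 duplicate(s) eliminated).

{(d, k), (d, u), (m, k), (m, t), (x, m), (x, p), (x, t)}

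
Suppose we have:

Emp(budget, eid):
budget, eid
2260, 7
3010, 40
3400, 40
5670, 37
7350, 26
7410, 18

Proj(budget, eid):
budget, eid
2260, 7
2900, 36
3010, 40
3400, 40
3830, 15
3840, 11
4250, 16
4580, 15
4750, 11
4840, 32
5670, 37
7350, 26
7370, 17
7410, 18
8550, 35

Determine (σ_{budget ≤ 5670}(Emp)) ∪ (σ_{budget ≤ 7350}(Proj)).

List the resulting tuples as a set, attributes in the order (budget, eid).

{(2260, 7), (2900, 36), (3010, 40), (3400, 40), (3830, 15), (3840, 11), (4250, 16), (4580, 15), (4750, 11), (4840, 32), (5670, 37), (7350, 26)}

Selection budget ≤ 5670: {(2260, 7), (3010, 40), (3400, 40), (5670, 37)}
Selection budget ≤ 7350: {(2260, 7), (2900, 36), (3010, 40), (3400, 40), (3830, 15), (3840, 11), (4250, 16), (4580, 15), (4750, 11), (4840, 32), (5670, 37), (7350, 26)}
Set union of the two operands is {(2260, 7), (2900, 36), (3010, 40), (3400, 40), (3830, 15), (3840, 11), (4250, 16), (4580, 15), (4750, 11), (4840, 32), (5670, 37), (7350, 26)}.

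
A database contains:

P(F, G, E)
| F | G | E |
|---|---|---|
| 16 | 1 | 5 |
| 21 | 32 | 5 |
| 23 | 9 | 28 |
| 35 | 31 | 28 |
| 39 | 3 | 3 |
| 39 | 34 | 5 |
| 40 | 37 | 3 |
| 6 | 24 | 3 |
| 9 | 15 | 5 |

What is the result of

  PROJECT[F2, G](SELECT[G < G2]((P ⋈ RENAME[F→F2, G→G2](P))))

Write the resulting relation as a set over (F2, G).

ρ[F→F2, G→G2]: schema becomes (F2, G2, E); tuples unchanged.
Natural join on E: {(16, 1, 5, 16, 1), (16, 1, 5, 21, 32), (16, 1, 5, 39, 34), (16, 1, 5, 9, 15), (21, 32, 5, 16, 1), (21, 32, 5, 21, 32), (21, 32, 5, 39, 34), (21, 32, 5, 9, 15), (23, 9, 28, 23, 9), (23, 9, 28, 35, 31), (35, 31, 28, 23, 9), (35, 31, 28, 35, 31), (39, 3, 3, 39, 3), (39, 3, 3, 40, 37), (39, 3, 3, 6, 24), (39, 34, 5, 16, 1), (39, 34, 5, 21, 32), (39, 34, 5, 39, 34), (39, 34, 5, 9, 15), (40, 37, 3, 39, 3), (40, 37, 3, 40, 37), (40, 37, 3, 6, 24), (6, 24, 3, 39, 3), (6, 24, 3, 40, 37), (6, 24, 3, 6, 24), (9, 15, 5, 16, 1), (9, 15, 5, 21, 32), (9, 15, 5, 39, 34), (9, 15, 5, 9, 15)}
Filtering on G < G2 leaves {(16, 1, 5, 21, 32), (16, 1, 5, 39, 34), (16, 1, 5, 9, 15), (21, 32, 5, 39, 34), (23, 9, 28, 35, 31), (39, 3, 3, 40, 37), (39, 3, 3, 6, 24), (6, 24, 3, 40, 37), (9, 15, 5, 21, 32), (9, 15, 5, 39, 34)}.
Projecting to F2, G: {(21, 1), (21, 15), (35, 9), (39, 1), (39, 15), (39, 32), (40, 24), (40, 3), (6, 3), (9, 1)}

{(21, 1), (21, 15), (35, 9), (39, 1), (39, 15), (39, 32), (40, 24), (40, 3), (6, 3), (9, 1)}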